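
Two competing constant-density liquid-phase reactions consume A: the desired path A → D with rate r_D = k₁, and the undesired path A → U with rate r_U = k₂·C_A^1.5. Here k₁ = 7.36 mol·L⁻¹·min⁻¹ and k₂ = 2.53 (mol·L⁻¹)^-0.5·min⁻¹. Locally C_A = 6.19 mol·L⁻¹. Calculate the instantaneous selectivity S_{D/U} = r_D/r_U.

0.189

S_{D/U} = r_D/r_U = (k₁)/(k₂·C_A^1.5) = (k₁/k₂)·C_A^-1.5.
= (7.36) / (2.53×6.190^1.5) = 7.360/38.96 = 0.189.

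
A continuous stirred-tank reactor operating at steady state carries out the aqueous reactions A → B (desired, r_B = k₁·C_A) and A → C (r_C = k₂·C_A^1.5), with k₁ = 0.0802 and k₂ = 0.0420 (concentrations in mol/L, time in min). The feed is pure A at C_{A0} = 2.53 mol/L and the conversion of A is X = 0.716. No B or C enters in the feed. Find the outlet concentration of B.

1.25 mol/L

Exit C_A = C_{A0}(1−X) = 2.53×0.284 = 0.7185 mol/L.
A CSTR operates uniformly at the exit composition, giving r_B = 0.05763 and r_C = 0.02558 (each k·C_A^n at C_A = 0.7185).
Fraction of consumed A going to B: r_B/(r_B+r_C) = 0.6926.
C_B = 0.6926·C_{A0}·X = 0.6926×2.53×0.716 = 1.25 mol/L.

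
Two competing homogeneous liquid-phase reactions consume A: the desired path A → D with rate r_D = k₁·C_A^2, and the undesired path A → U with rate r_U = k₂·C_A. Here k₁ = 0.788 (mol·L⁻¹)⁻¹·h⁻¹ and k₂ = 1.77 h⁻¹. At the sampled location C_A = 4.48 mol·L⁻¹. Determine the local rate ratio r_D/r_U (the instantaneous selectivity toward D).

1.99

S_{D/U} = r_D/r_U = (k₁·C_A^2)/(k₂·C_A) = (k₁/k₂)·C_A.
= (0.788×4.480^2) / (1.77×4.480) = 15.82/7.930 = 1.99.
Since the desired path is higher order in A, keeping C_A high (PFR or concentrated feed) favours D.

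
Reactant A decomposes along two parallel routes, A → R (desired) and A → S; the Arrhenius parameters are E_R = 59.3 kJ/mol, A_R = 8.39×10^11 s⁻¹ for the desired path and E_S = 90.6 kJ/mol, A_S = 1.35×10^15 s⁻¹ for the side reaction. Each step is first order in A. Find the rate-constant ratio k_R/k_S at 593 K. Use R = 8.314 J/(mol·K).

k_R/k_S = (A_R/A_S)·exp[−(E_R−E_S)/(RT)] = (A_R/A_S)·exp[(E_S−E_R)/(RT)].
(E_S−E_R)/(RT) = (90.6−59.3)×10³/(8.314×593) = 31300/4930 = 6.349.
k_R/k_S = (8.39×10^11/1.35×10^15)·exp(6.349) = 6.215×10^-4 × 571.7 = 0.355.
Since E_R < E_S, lowering the temperature improves selectivity toward R.

0.355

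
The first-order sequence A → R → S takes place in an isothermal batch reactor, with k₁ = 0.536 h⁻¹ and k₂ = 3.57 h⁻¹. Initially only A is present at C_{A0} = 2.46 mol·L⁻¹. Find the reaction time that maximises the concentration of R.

Setting dC_R/dt = 0 gives t_opt = ln(k₂/k₁)/(k₂−k₁).
= ln(3.57/0.536)/(3.57−0.536) = ln(6.660)/3.034 = 1.896/3.034 = 0.625 h.

0.625 h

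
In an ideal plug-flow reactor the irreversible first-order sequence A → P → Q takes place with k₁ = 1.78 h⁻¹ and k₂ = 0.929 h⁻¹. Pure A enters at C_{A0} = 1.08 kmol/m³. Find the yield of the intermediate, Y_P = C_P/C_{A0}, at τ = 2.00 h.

The intermediate concentration in a first-order A→B→C sequence is C_P = k₁C_{A0}(e^(−k₁τ) − e^(−k₂τ))/(k₂−k₁).
e^(−k₁τ) = e^(−1.78×2.00) = e^(−3.560) = 0.02844; e^(−k₂τ) = e^(−1.858) = 0.1560.
C_P = 1.78×1.08/(0.929−1.78) × (0.02844−0.1560) = (-2.259)×(-0.1275) = 0.2881 kmol/m³.
Y_P = C_P/C_{A0} = 0.2881/1.08 = 0.267.

0.267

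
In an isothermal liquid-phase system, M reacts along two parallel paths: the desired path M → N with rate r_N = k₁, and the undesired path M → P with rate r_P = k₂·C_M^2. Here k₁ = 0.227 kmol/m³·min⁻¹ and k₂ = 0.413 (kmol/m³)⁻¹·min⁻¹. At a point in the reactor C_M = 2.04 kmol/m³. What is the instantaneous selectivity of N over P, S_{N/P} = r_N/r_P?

0.132

S_{N/P} = r_N/r_P = (k₁)/(k₂·C_M^2) = (k₁/k₂)·C_M^-2.
= (0.227) / (0.413×2.040^2) = 0.2270/1.719 = 0.132.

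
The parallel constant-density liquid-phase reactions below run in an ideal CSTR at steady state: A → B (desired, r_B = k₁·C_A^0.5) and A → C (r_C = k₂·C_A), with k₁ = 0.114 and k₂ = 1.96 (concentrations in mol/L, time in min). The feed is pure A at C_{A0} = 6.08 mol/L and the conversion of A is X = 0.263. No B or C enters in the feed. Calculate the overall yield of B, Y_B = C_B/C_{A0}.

0.00703

Exit C_A = C_{A0}(1−X) = 6.08×0.737 = 4.481 mol/L.
Rates in a CSTR are evaluated at the outlet concentration: r_B = 0.114×4.481^0.5 = 0.2413, r_C = 1.96×4.481 = 8.783.
Fraction of consumed A going to B: r_B/(r_B+r_C) = 0.02674.
C_B = 0.02674·C_{A0}·X = 0.02674×6.08×0.263 = 0.0428 mol/L; Y_B = C_B/C_{A0} = 0.00703.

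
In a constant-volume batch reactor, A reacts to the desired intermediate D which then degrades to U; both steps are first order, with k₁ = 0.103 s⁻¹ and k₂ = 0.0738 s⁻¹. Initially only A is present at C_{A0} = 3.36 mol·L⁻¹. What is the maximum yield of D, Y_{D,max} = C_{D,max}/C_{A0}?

At the optimum, C_{D,max}/C_{A0} = (k₁/k₂)^[k₂/(k₂−k₁)].
= (0.103/0.0738)^(0.0738/(0.0738−0.103)) = (1.396)^(-2.527) = 0.4306.

0.431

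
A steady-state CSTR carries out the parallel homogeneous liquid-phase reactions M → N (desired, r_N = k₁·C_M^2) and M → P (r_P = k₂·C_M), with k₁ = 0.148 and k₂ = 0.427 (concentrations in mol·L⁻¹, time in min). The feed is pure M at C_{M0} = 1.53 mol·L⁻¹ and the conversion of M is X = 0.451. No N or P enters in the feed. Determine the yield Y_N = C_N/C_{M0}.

0.102

Exit C_M = C_{M0}(1−X) = 1.53×0.549 = 0.8400 mol·L⁻¹.
Rates in a CSTR are evaluated at the outlet concentration: r_N = 0.148×0.8400^2 = 0.1044, r_P = 0.427×0.8400 = 0.3587.
Fraction of consumed M going to N: r_N/(r_N+r_P) = 0.2255.
C_N = 0.2255·C_{M0}·X = 0.2255×1.53×0.451 = 0.156 mol·L⁻¹; Y_N = C_N/C_{M0} = 0.102.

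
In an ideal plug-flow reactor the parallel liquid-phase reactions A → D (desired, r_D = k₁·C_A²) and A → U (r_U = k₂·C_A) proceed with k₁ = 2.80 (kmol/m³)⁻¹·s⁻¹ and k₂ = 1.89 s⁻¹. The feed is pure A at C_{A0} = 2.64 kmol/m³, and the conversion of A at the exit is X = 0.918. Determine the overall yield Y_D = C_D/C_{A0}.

0.582

C_A = C_{A0}(1−X) = 0.2165 kmol/m³.
Along a PFR/batch, dC_U/dC_A = −r_U/(r_D+r_U) = −k₂/(k₂+k₁·C_A).
Integrating from C_{A0} to C_A: C_U = (1.89/2.80)·ln[(1.89+2.80·2.64)/(1.89+2.80·0.216)] = 0.6750·ln(9.282/2.496) = 0.8865 kmol/m³.
Then C_D = (C_{A0}−C_A) − C_U = 2.424 − 0.8865 = 1.537 kmol/m³.
Y_D = C_D/C_{A0} = 1.537/2.64 = 0.582.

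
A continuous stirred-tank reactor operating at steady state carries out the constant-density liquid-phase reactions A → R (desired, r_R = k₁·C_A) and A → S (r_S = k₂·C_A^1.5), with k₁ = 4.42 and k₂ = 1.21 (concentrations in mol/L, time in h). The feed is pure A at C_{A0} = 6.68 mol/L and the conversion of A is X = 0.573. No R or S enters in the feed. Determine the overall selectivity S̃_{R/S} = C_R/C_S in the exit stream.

2.16

Exit C_A = C_{A0}(1−X) = 6.68×0.427 = 2.852 mol/L.
Rates in a CSTR are evaluated at the outlet concentration: r_R = 4.42×2.852 = 12.61, r_S = 1.21×2.852^1.5 = 5.829.
Overall selectivity = C_R/C_S = r_Rτ/(r_Sτ) = r_R/r_S = 2.16.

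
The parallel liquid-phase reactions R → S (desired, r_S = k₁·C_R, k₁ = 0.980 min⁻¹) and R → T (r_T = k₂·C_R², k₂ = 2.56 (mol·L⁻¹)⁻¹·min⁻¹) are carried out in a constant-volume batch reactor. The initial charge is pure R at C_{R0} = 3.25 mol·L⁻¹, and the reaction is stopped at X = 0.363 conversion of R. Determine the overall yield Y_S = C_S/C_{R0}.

0.0463

C_R = C_{R0}(1−X) = 2.070 mol·L⁻¹.
Along a PFR/batch, dC_S/dC_R = −r_S/(r_S+r_T) = −k₁/(k₁+k₂·C_R).
Integrating from C_{R0} to C_R: C_S = (0.980/2.56)·ln[(0.980+2.56·3.25)/(0.980+2.56·2.07)] = 0.3828·ln(9.300/6.280) = 0.1503 mol·L⁻¹.
Y_S = C_S/C_{R0} = 0.1503/3.25 = 0.0463.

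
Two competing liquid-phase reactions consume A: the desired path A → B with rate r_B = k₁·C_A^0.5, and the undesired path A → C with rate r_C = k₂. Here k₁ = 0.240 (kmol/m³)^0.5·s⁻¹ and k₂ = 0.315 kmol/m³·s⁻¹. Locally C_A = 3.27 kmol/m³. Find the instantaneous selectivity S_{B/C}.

S_{B/C} = r_B/r_C = (k₁·C_A^0.5)/(k₂) = (k₁/k₂)·C_A^0.5.
= (0.240×3.270^0.5) / (0.315) = 0.4340/0.3150 = 1.38.
Since the desired path is higher order in A, keeping C_A high (PFR or concentrated feed) favours B.

1.38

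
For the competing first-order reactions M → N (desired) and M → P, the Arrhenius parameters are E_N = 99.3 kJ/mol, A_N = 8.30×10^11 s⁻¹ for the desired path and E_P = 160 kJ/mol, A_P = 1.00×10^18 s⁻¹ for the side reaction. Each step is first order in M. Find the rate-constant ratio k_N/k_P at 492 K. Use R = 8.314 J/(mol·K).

2.31

k_N/k_P = (A_N/A_P)·exp[−(E_N−E_P)/(RT)] = (A_N/A_P)·exp[(E_P−E_N)/(RT)].
(E_P−E_N)/(RT) = (160−99.3)×10³/(8.314×492) = 60700/4090 = 14.84.
k_N/k_P = (8.30×10^11/1.00×10^18)·exp(14.84) = 8.300×10^-7 × 2.784×10^6 = 2.31.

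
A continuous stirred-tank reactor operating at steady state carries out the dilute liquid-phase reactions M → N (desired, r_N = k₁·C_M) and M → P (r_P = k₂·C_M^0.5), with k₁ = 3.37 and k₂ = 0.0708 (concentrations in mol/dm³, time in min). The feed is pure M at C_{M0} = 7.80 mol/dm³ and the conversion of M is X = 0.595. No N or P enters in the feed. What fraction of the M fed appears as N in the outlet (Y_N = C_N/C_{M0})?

0.588

Exit C_M = C_{M0}(1−X) = 7.80×0.405 = 3.159 mol/dm³.
In a CSTR the entire volume is at exit conditions, so r_N = 3.37×3.159 = 10.65 and r_P = 0.0708×3.159^0.5 = 0.1258.
Fraction of consumed M going to N: r_N/(r_N+r_P) = 0.9883.
C_N = 0.9883·C_{M0}·X = 0.9883×7.80×0.595 = 4.59 mol/dm³; Y_N = C_N/C_{M0} = 0.588.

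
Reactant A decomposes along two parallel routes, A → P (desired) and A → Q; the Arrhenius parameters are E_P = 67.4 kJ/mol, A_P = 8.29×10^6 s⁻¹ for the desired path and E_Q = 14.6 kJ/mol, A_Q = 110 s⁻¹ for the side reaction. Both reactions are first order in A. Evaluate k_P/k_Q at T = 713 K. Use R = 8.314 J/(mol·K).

10.2

Since both paths have the same order in A, the concentration cancels and S_{P/Q} = k_P/k_Q = (A_P/A_Q)·exp[(E_Q−E_P)/(RT)].
(E_Q−E_P)/(RT) = (14.6−67.4)×10³/(8.314×713) = -52800/5928 = -8.907.
k_P/k_Q = (8.29×10^6/110)·exp(-8.907) = 75364 × 1.354×10^-4 = 10.2.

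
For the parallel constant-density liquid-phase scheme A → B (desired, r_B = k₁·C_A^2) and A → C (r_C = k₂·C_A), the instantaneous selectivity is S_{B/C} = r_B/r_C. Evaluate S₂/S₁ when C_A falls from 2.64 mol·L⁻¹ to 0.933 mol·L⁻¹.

S_{B/C} = (k₁/k₂)·C_A, so S₂/S₁ = (C_{A,2}/C_{A,1}).
= 0.933/2.64 = 0.353.
Selectivity toward B falls as C_A falls — high-concentration operation is favoured.

0.353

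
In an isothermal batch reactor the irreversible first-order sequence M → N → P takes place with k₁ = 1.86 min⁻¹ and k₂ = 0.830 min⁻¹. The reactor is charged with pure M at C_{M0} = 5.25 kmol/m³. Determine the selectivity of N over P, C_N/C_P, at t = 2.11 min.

Solving the coupled first-order balances gives C_N(t) = [k₁/(k₂−k₁)]·C_{M0}·(e^(−k₁t) − e^(−k₂t)).
e^(−k₁t) = e^(−1.86×2.11) = e^(−3.925) = 0.01975; e^(−k₂t) = e^(−1.751) = 0.1735.
C_N = 1.86×5.25/(0.830−1.86) × (0.01975−0.1735) = (-9.481)×(-0.1538) = 1.458 kmol/m³.
C_M = C_{M0}e^(−k₁t) = 0.1037 kmol/m³, so C_P = C_{M0}−C_M−C_N = 3.688 kmol/m³; C_N/C_P = 0.395.

0.395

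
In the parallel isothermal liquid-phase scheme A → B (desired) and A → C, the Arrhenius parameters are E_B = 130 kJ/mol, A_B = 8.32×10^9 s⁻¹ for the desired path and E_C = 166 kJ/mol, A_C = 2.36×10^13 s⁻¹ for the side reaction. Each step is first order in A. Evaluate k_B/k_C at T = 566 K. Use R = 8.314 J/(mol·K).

0.741

With equal orders, S_{B/C} = k_B/k_C = (A_B/A_C)·exp[(E_C−E_B)/(RT)].
(E_C−E_B)/(RT) = (166−130)×10³/(8.314×566) = 36000/4706 = 7.650.
k_B/k_C = (8.32×10^9/2.36×10^13)·exp(7.650) = 3.525×10^-4 × 2101 = 0.741.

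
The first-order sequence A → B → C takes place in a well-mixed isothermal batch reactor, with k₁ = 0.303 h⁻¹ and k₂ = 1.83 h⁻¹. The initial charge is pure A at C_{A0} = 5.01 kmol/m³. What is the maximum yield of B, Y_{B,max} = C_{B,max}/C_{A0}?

0.116

Evaluating C_B at t_opt = ln(k₂/k₁)/(k₂−k₁) gives C_{B,max}/C_{A0} = (k₁/k₂)^[k₂/(k₂−k₁)].
= (0.303/1.83)^(1.83/(1.83−0.303)) = (0.1656)^(1.198) = 0.1159.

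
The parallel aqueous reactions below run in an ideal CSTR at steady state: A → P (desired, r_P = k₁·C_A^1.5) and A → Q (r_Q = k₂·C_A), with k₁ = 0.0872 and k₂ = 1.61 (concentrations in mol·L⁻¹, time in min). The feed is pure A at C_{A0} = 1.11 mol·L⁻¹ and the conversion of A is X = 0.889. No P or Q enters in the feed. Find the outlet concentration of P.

Exit C_A = C_{A0}(1−X) = 1.11×0.111 = 0.1232 mol·L⁻¹.
In a CSTR the entire volume is at exit conditions, so r_P = 0.0872×0.1232^1.5 = 0.003771 and r_Q = 1.61×0.1232 = 0.1984.
Fraction of consumed A going to P: r_P/(r_P+r_Q) = 0.01866.
C_P = 0.01866·C_{A0}·X = 0.01866×1.11×0.889 = 0.0184 mol·L⁻¹.

0.0184 mol·L⁻¹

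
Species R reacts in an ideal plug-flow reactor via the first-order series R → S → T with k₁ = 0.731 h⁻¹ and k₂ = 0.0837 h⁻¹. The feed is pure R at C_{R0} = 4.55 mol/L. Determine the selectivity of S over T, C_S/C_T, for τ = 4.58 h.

Solving the coupled first-order balances gives C_S(τ) = [k₁/(k₂−k₁)]·C_{R0}·(e^(−k₁τ) − e^(−k₂τ)).
e^(−k₁τ) = e^(−0.731×4.58) = e^(−3.348) = 0.03516; e^(−k₂τ) = e^(−0.3833) = 0.6816.
C_S = 0.731×4.55/(0.0837−0.731) × (0.03516−0.6816) = (-5.138)×(-0.6464) = 3.322 mol/L.
C_R = C_{R0}e^(−k₁τ) = 0.1600 mol/L, so C_T = C_{R0}−C_R−C_S = 1.069 mol/L; C_S/C_T = 3.11.

3.11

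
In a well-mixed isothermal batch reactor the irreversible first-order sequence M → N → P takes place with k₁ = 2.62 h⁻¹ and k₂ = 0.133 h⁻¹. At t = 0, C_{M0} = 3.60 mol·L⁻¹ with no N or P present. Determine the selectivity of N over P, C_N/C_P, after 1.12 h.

8.95

Solving the coupled first-order balances gives C_N(t) = [k₁/(k₂−k₁)]·C_{M0}·(e^(−k₁t) − e^(−k₂t)).
e^(−k₁t) = e^(−2.62×1.12) = e^(−2.934) = 0.05316; e^(−k₂t) = e^(−0.1490) = 0.8616.
C_N = 2.62×3.60/(0.133−2.62) × (0.05316−0.8616) = (-3.793)×(-0.8084) = 3.066 mol·L⁻¹.
C_M = C_{M0}e^(−k₁t) = 0.1914 mol·L⁻¹, so C_P = C_{M0}−C_M−C_N = 0.3426 mol·L⁻¹; C_N/C_P = 8.95.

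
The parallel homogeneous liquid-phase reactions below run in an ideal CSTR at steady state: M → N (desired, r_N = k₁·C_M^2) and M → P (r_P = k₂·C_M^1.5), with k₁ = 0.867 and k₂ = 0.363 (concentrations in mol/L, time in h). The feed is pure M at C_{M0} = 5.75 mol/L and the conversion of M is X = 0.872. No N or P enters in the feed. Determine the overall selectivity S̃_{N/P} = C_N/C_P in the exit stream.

2.05

Exit C_M = C_{M0}(1−X) = 5.75×0.128 = 0.7360 mol/L.
Rates in a CSTR are evaluated at the outlet concentration: r_N = 0.867×0.7360^2 = 0.4697, r_P = 0.363×0.7360^1.5 = 0.2292.
Overall selectivity = C_N/C_P = r_Nτ/(r_Pτ) = r_N/r_P = 2.05.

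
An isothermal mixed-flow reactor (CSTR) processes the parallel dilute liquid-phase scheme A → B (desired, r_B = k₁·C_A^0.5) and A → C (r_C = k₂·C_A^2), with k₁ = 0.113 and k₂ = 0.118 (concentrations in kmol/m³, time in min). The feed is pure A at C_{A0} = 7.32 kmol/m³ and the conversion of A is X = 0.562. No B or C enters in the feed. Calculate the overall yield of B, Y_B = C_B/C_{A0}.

Exit C_A = C_{A0}(1−X) = 7.32×0.438 = 3.206 kmol/m³.
In a CSTR the entire volume is at exit conditions, so r_B = 0.113×3.206^0.5 = 0.2023 and r_C = 0.118×3.206^2 = 1.213.
Fraction of consumed A going to B: r_B/(r_B+r_C) = 0.1430.
C_B = 0.1430·C_{A0}·X = 0.1430×7.32×0.562 = 0.588 kmol/m³; Y_B = C_B/C_{A0} = 0.0803.

0.0803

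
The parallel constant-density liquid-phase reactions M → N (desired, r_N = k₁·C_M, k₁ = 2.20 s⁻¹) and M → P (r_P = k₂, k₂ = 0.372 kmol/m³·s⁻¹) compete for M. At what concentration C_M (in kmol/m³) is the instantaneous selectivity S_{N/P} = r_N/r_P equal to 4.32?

S_{N/P} = (k₁/k₂)·C_M ⇒ C_M = S·k₂/k₁.
= 4.32×0.372/2.20 = 0.730 kmol/m³.

0.730 kmol/m³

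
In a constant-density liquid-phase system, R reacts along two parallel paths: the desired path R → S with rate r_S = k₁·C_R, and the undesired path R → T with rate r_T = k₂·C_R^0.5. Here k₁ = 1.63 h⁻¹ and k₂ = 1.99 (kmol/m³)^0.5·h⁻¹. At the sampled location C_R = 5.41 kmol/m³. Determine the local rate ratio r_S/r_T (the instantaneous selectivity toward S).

1.91

S_{S/T} = r_S/r_T = (k₁·C_R)/(k₂·C_R^0.5) = (k₁/k₂)·C_R^0.5.
= (1.63×5.410) / (1.99×5.410^0.5) = 8.818/4.629 = 1.91.
Since the desired path is higher order in R, keeping C_R high (PFR or concentrated feed) favours S.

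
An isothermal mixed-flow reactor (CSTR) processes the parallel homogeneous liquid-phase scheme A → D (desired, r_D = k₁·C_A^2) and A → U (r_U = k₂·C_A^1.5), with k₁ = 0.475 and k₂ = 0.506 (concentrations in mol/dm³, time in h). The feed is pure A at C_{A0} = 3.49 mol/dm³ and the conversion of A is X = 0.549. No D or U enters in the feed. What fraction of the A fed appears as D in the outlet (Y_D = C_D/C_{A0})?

0.297

Exit C_A = C_{A0}(1−X) = 3.49×0.451 = 1.574 mol/dm³.
A CSTR operates uniformly at the exit composition, giving r_D = 1.177 and r_U = 0.9992 (each k·C_A^n at C_A = 1.574).
Fraction of consumed A going to D: r_D/(r_D+r_U) = 0.5408.
C_D = 0.5408·C_{A0}·X = 0.5408×3.49×0.549 = 1.04 mol/dm³; Y_D = C_D/C_{A0} = 0.297.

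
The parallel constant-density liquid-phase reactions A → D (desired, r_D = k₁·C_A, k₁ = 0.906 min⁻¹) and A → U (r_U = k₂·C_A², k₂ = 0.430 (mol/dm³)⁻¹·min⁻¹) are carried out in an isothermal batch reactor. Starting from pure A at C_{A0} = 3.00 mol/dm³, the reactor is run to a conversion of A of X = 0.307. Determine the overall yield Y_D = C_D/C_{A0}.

C_A = C_{A0}(1−X) = 2.079 mol/dm³.
Along a PFR/batch, dC_D/dC_A = −r_D/(r_D+r_U) = −k₁/(k₁+k₂·C_A).
Integrating from C_{A0} to C_A: C_D = (0.906/0.430)·ln[(0.906+0.430·3.00)/(0.906+0.430·2.08)] = 2.107·ln(2.196/1.800) = 0.4190 mol/dm³.
Y_D = C_D/C_{A0} = 0.4190/3.00 = 0.140.

0.140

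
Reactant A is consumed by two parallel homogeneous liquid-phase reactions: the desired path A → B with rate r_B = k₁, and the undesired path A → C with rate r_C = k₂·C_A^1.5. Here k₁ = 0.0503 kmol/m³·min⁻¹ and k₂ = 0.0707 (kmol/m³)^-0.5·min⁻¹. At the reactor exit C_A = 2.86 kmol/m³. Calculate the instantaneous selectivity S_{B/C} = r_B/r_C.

S_{B/C} = r_B/r_C = (k₁)/(k₂·C_A^1.5) = (k₁/k₂)·C_A^-1.5.
= (0.0503) / (0.0707×2.860^1.5) = 0.05030/0.3420 = 0.147.
The undesired path is higher order in A, so low C_A (CSTR or dilute feed) favours B.

0.147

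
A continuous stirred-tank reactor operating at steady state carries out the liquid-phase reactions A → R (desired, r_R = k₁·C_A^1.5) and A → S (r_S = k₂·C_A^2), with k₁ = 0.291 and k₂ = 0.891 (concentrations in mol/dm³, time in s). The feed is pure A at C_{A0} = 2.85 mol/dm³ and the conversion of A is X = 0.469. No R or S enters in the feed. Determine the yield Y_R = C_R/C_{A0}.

0.0984

Exit C_A = C_{A0}(1−X) = 2.85×0.531 = 1.513 mol/dm³.
In a CSTR the entire volume is at exit conditions, so r_R = 0.291×1.513^1.5 = 0.5418 and r_S = 0.891×1.513^2 = 2.041.
Fraction of consumed A going to R: r_R/(r_R+r_S) = 0.2098.
C_R = 0.2098·C_{A0}·X = 0.2098×2.85×0.469 = 0.280 mol/dm³; Y_R = C_R/C_{A0} = 0.0984.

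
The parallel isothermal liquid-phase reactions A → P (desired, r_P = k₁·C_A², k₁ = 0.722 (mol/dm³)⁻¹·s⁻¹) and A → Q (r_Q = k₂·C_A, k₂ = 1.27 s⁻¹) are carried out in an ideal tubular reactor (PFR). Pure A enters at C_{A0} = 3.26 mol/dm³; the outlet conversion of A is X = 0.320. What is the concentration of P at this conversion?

C_A = C_{A0}(1−X) = 2.217 mol/dm³.
Along a PFR/batch, dC_Q/dC_A = −r_Q/(r_P+r_Q) = −k₂/(k₂+k₁·C_A).
Integrating from C_{A0} to C_A: C_Q = (1.27/0.722)·ln[(1.27+0.722·3.26)/(1.27+0.722·2.22)] = 1.759·ln(3.624/2.871) = 0.4099 mol/dm³.
Then C_P = (C_{A0}−C_A) − C_Q = 1.043 − 0.4099 = 0.6333 mol/dm³.

0.633 mol/dm³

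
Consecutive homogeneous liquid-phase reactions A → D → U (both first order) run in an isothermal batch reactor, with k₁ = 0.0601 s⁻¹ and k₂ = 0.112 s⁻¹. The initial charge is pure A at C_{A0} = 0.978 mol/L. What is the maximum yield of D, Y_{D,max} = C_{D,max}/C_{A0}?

At the optimum, C_{D,max}/C_{A0} = (k₁/k₂)^[k₂/(k₂−k₁)].
= (0.0601/0.112)^(0.112/(0.112−0.0601)) = (0.5366)^(2.158) = 0.2610.

0.261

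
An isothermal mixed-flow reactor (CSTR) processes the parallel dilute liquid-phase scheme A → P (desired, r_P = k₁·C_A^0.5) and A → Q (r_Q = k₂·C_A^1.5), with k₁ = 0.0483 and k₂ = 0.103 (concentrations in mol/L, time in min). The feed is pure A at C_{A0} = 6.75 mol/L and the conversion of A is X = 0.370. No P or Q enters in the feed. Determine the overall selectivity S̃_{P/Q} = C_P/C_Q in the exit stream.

Exit C_A = C_{A0}(1−X) = 6.75×0.630 = 4.253 mol/L.
In a CSTR the entire volume is at exit conditions, so r_P = 0.0483×4.253^0.5 = 0.09960 and r_Q = 0.103×4.253^1.5 = 0.9032.
Overall selectivity = C_P/C_Q = r_Pτ/(r_Qτ) = r_P/r_Q = 0.110.

0.110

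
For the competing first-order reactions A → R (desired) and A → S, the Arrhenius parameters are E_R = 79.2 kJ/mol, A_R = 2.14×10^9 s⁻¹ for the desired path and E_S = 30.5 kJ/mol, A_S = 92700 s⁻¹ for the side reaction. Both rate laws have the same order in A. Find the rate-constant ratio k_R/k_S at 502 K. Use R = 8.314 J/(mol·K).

k_R/k_S = (A_R/A_S)·exp[−(E_R−E_S)/(RT)] = (A_R/A_S)·exp[(E_S−E_R)/(RT)].
(E_S−E_R)/(RT) = (30.5−79.2)×10³/(8.314×502) = -48700/4174 = -11.67.
k_R/k_S = (2.14×10^9/92700)·exp(-11.67) = 23085 × 8.559×10^-6 = 0.198.
Since E_R > E_S, raising the temperature improves selectivity toward R.

0.198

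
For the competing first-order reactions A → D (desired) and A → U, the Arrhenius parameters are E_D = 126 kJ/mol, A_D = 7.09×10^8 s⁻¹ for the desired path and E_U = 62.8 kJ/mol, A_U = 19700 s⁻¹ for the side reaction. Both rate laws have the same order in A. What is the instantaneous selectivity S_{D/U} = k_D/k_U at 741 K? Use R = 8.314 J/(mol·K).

1.26

k_D/k_U = (A_D/A_U)·exp[−(E_D−E_U)/(RT)] = (A_D/A_U)·exp[(E_U−E_D)/(RT)].
(E_U−E_D)/(RT) = (62.8−126)×10³/(8.314×741) = -63200/6161 = -10.26.
k_D/k_U = (7.09×10^8/19700)·exp(-10.26) = 35990 × 3.505×10^-5 = 1.26.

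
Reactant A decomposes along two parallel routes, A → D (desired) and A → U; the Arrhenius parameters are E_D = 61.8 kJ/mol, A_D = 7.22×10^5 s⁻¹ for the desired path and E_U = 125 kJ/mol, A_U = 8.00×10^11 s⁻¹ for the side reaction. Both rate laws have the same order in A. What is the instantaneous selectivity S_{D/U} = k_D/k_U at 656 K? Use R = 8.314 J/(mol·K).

0.0973

k_D/k_U = (A_D/A_U)·exp[−(E_D−E_U)/(RT)] = (A_D/A_U)·exp[(E_U−E_D)/(RT)].
(E_U−E_D)/(RT) = (125−61.8)×10³/(8.314×656) = 63200/5454 = 11.59.
k_D/k_U = (7.22×10^5/8.00×10^11)·exp(11.59) = 9.025×10^-7 × 1.078×10^5 = 0.0973.
Since E_D < E_U, lowering the temperature improves selectivity toward D.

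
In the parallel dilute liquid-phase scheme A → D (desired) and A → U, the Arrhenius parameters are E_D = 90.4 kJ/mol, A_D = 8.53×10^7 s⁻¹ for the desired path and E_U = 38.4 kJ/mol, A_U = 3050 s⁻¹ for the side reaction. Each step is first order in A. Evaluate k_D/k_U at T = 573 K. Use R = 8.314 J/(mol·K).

Since both paths have the same order in A, the concentration cancels and S_{D/U} = k_D/k_U = (A_D/A_U)·exp[(E_U−E_D)/(RT)].
(E_U−E_D)/(RT) = (38.4−90.4)×10³/(8.314×573) = -52000/4764 = -10.92.
k_D/k_U = (8.53×10^7/3050)·exp(-10.92) = 27967 × 1.818×10^-5 = 0.508.
Since E_D > E_U, raising the temperature improves selectivity toward D.

0.508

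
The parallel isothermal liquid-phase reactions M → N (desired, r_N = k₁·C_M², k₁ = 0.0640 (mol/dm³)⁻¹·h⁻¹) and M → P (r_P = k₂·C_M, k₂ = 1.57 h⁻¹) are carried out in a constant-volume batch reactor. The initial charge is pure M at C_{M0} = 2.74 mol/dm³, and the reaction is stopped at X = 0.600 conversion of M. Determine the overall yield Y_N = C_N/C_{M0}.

0.0433

C_M = C_{M0}(1−X) = 1.096 mol/dm³.
Along a PFR/batch, dC_P/dC_M = −r_P/(r_N+r_P) = −k₂/(k₂+k₁·C_M).
Integrating from C_{M0} to C_M: C_P = (1.57/0.0640)·ln[(1.57+0.0640·2.74)/(1.57+0.0640·1.10)] = 24.53·ln(1.745/1.640) = 1.525 mol/dm³.
Then C_N = (C_{M0}−C_M) − C_P = 1.644 − 1.525 = 0.1187 mol/dm³.
Y_N = C_N/C_{M0} = 0.1187/2.74 = 0.0433.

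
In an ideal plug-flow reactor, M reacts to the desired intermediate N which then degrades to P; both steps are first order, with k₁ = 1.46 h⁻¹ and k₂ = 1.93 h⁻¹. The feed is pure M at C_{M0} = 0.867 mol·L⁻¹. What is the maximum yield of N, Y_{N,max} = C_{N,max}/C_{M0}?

0.318

Evaluating C_N at τ_opt = ln(k₂/k₁)/(k₂−k₁) gives C_{N,max}/C_{M0} = (k₁/k₂)^[k₂/(k₂−k₁)].
= (1.46/1.93)^(1.93/(1.93−1.46)) = (0.7565)^(4.106) = 0.3179.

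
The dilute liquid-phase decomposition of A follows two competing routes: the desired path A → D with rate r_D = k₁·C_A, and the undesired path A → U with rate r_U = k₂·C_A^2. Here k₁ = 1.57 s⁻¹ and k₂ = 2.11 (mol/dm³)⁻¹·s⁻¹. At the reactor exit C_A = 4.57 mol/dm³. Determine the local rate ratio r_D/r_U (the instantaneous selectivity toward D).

S_{D/U} = r_D/r_U = (k₁·C_A)/(k₂·C_A^2) = (k₁/k₂)·C_A⁻¹.
= (1.57×4.570) / (2.11×4.570^2) = 7.175/44.07 = 0.163.
The undesired path is higher order in A, so low C_A (CSTR or dilute feed) favours D.

0.163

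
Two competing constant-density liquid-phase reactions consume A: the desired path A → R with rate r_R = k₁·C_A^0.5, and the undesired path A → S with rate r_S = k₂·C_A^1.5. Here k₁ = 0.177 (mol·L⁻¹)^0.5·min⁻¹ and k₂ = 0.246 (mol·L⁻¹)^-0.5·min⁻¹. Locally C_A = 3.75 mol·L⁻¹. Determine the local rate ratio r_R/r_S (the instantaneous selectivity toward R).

S_{R/S} = r_R/r_S = (k₁·C_A^0.5)/(k₂·C_A^1.5) = (k₁/k₂)·C_A⁻¹.
= (0.177×3.750^0.5) / (0.246×3.750^1.5) = 0.3428/1.786 = 0.192.
The undesired path is higher order in A, so low C_A (CSTR or dilute feed) favours R.

0.192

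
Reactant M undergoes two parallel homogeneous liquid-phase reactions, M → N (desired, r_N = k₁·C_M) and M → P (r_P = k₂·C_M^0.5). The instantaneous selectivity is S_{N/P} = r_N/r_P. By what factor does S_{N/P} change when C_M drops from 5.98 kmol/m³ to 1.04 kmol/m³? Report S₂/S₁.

S_{N/P} = (k₁/k₂)·C_M^0.5, so S₂/S₁ = (C_{M,2}/C_{M,1})^0.5.
= (1.04/5.98)^0.5 = (0.1739)^0.5 = 0.417.
Selectivity toward N falls as C_M falls — high-concentration operation is favoured.

0.417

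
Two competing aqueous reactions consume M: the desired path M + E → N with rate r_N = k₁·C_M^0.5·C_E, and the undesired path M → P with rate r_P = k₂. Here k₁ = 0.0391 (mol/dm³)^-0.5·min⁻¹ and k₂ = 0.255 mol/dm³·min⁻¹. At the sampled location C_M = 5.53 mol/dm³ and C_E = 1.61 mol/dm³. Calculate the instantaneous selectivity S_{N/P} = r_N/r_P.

S_{N/P} = r_N/r_P = (k₁·C_M^0.5·C_E)/(k₂) = (k₁/k₂)·C_M^0.5·C_E.
= (0.0391×5.530^0.5×1.610) / (0.255) = 0.1480/0.2550 = 0.581.

0.581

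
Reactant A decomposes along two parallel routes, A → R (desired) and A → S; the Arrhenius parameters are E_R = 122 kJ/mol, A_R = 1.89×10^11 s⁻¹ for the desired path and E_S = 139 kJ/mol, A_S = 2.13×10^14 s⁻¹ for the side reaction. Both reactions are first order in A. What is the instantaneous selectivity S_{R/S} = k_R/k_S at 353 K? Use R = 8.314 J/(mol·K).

k_R/k_S = (A_R/A_S)·exp[−(E_R−E_S)/(RT)] = (A_R/A_S)·exp[(E_S−E_R)/(RT)].
(E_S−E_R)/(RT) = (139−122)×10³/(8.314×353) = 17000/2935 = 5.792.
k_R/k_S = (1.89×10^11/2.13×10^14)·exp(5.792) = 8.873×10^-4 × 327.8 = 0.291.
Since E_R < E_S, lowering the temperature improves selectivity toward R.

0.291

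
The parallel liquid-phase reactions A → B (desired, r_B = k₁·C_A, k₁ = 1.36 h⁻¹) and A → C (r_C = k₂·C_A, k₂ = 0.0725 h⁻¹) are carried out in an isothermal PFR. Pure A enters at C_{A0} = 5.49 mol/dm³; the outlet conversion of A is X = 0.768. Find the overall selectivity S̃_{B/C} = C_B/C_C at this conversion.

C_A = C_{A0}(1−X) = 1.274 mol/dm³.
Both paths are first order in A, so the instantaneous fraction to B is constant: dC_B/d(−C_A) = k₁/(k₁+k₂) = 0.9494.
C_B = 0.9494·(C_{A0}−C_A) = 0.9494×4.216 = 4.00 mol/dm³.
C_C = (C_{A0}−C_A)−C_B = 0.2134 mol/dm³; S̃_{B/C} = 4.003/0.2134 = 18.8.

18.8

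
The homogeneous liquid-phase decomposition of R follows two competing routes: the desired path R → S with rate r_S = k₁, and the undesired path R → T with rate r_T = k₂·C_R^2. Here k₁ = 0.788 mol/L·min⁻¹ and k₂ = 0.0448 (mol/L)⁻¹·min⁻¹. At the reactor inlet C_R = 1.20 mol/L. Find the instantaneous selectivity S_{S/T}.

12.2

S_{S/T} = r_S/r_T = (k₁)/(k₂·C_R^2) = (k₁/k₂)·C_R^-2.
= (0.788) / (0.0448×1.200^2) = 0.7880/0.06451 = 12.2.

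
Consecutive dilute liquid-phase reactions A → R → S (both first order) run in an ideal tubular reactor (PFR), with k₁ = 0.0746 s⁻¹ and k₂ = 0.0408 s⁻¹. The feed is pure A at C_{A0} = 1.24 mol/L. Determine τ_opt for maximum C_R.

Setting dC_R/dτ = 0 gives τ_opt = ln(k₂/k₁)/(k₂−k₁).
= ln(0.0408/0.0746)/(0.0408−0.0746) = ln(0.5469)/-0.03380 = -0.6035/-0.03380 = 17.9 s.

17.9 s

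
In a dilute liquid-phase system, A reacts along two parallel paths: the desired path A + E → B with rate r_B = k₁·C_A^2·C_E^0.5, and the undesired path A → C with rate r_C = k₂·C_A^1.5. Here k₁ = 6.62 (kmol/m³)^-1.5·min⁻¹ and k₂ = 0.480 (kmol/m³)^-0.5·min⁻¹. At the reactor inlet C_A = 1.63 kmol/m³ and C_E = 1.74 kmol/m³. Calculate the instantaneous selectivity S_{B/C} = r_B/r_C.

S_{B/C} = r_B/r_C = (k₁·C_A^2·C_E^0.5)/(k₂·C_A^1.5) = (k₁/k₂)·C_A^0.5·C_E^0.5.
= (6.62×1.630^2×1.740^0.5) / (0.480×1.630^1.5) = 23.20/0.9989 = 23.2.

23.2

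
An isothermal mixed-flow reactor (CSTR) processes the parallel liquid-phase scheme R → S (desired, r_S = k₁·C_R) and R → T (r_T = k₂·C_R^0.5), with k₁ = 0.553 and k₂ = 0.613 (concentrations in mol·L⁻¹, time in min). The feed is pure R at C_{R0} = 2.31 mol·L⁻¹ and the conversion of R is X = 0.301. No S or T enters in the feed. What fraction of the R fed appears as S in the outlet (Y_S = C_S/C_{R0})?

Exit C_R = C_{R0}(1−X) = 2.31×0.699 = 1.615 mol·L⁻¹.
In a CSTR the entire volume is at exit conditions, so r_S = 0.553×1.615 = 0.8929 and r_T = 0.613×1.615^0.5 = 0.7789.
Fraction of consumed R going to S: r_S/(r_S+r_T) = 0.5341.
C_S = 0.5341·C_{R0}·X = 0.5341×2.31×0.301 = 0.371 mol·L⁻¹; Y_S = C_S/C_{R0} = 0.161.

0.161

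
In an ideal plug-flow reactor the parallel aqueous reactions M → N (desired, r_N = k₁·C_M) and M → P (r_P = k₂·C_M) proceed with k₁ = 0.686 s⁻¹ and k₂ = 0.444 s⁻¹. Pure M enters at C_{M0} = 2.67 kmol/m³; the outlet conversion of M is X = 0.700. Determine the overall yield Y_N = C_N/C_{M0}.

C_M = C_{M0}(1−X) = 0.8010 kmol/m³.
Both paths are first order in M, so the instantaneous fraction to N is constant: dC_N/d(−C_M) = k₁/(k₁+k₂) = 0.6071.
C_N = 0.6071·(C_{M0}−C_M) = 0.6071×1.869 = 1.13 kmol/m³.
Y_N = C_N/C_{M0} = 1.135/2.67 = 0.425.

0.425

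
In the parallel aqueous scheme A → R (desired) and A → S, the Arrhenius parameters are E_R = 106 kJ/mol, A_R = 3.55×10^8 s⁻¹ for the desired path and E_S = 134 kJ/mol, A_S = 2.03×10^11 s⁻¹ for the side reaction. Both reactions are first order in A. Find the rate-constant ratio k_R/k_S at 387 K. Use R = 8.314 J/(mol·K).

10.5

With equal orders, S_{R/S} = k_R/k_S = (A_R/A_S)·exp[(E_S−E_R)/(RT)].
(E_S−E_R)/(RT) = (134−106)×10³/(8.314×387) = 28000/3218 = 8.702.
k_R/k_S = (3.55×10^8/2.03×10^11)·exp(8.702) = 0.001749 × 6017 = 10.5.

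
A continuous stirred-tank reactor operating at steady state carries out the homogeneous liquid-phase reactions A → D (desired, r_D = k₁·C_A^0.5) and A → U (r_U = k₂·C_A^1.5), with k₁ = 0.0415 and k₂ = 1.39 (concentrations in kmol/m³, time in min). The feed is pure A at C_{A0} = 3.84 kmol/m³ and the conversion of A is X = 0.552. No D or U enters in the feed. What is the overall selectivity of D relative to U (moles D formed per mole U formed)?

Exit C_A = C_{A0}(1−X) = 3.84×0.448 = 1.720 kmol/m³.
A CSTR operates uniformly at the exit composition, giving r_D = 0.05443 and r_U = 3.136 (each k·C_A^n at C_A = 1.720).
Overall selectivity = C_D/C_U = r_Dτ/(r_Uτ) = r_D/r_U = 0.0174.

0.0174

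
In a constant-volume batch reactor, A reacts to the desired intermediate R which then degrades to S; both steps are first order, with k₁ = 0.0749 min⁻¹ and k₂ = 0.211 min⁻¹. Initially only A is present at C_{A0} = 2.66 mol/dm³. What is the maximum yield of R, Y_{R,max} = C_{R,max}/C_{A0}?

For a first-order series the maximum intermediate yield is C_{R,max}/C_{A0} = (k₁/k₂)^[k₂/(k₂−k₁)].
= (0.0749/0.211)^(0.211/(0.211−0.0749)) = (0.3550)^(1.550) = 0.2008.

0.201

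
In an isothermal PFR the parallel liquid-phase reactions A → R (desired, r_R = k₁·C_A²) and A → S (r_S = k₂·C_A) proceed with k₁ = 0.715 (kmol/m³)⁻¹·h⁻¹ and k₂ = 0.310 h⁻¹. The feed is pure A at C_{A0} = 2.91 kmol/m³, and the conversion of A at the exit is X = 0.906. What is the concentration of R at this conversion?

1.96 kmol/m³

C_A = C_{A0}(1−X) = 0.2735 kmol/m³.
Along a PFR/batch, dC_S/dC_A = −r_S/(r_R+r_S) = −k₂/(k₂+k₁·C_A).
Integrating from C_{A0} to C_A: C_S = (0.310/0.715)·ln[(0.310+0.715·2.91)/(0.310+0.715·0.274)] = 0.4336·ln(2.391/0.5056) = 0.6736 kmol/m³.
Then C_R = (C_{A0}−C_A) − C_S = 2.636 − 0.6736 = 1.963 kmol/m³.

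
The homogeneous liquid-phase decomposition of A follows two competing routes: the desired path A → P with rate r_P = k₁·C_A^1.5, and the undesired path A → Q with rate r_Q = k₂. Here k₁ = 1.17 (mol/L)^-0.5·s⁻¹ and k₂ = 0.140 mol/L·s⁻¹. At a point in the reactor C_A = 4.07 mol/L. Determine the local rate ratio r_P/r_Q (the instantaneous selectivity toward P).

S_{P/Q} = r_P/r_Q = (k₁·C_A^1.5)/(k₂) = (k₁/k₂)·C_A^1.5.
= (1.17×4.070^1.5) / (0.140) = 9.607/0.1400 = 68.6.
Since the desired path is higher order in A, keeping C_A high (PFR or concentrated feed) favours P.

68.6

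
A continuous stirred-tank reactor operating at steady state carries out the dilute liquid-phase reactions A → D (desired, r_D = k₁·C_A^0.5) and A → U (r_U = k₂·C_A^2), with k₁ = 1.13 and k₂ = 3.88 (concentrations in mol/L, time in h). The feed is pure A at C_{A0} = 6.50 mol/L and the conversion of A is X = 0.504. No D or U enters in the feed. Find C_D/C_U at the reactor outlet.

Exit C_A = C_{A0}(1−X) = 6.50×0.496 = 3.224 mol/L.
Rates in a CSTR are evaluated at the outlet concentration: r_D = 1.13×3.224^0.5 = 2.029, r_U = 3.88×3.224^2 = 40.33.
Overall selectivity = C_D/C_U = r_Dτ/(r_Uτ) = r_D/r_U = 0.0503.

0.0503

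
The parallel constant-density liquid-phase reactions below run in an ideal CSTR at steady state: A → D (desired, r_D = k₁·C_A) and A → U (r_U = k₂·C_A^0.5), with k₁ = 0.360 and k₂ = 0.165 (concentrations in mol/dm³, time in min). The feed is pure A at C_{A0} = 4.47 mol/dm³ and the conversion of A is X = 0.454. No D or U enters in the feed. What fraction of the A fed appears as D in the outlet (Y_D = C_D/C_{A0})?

Exit C_A = C_{A0}(1−X) = 4.47×0.546 = 2.441 mol/dm³.
A CSTR operates uniformly at the exit composition, giving r_D = 0.8786 and r_U = 0.2578 (each k·C_A^n at C_A = 2.441).
Fraction of consumed A going to D: r_D/(r_D+r_U) = 0.7732.
C_D = 0.7732·C_{A0}·X = 0.7732×4.47×0.454 = 1.57 mol/dm³; Y_D = C_D/C_{A0} = 0.351.

0.351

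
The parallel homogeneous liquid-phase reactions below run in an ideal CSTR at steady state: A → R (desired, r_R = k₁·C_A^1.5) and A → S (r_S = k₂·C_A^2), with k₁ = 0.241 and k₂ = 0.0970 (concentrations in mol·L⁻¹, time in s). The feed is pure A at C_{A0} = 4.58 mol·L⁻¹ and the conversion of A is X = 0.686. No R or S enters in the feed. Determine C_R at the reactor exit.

2.12 mol·L⁻¹

Exit C_A = C_{A0}(1−X) = 4.58×0.314 = 1.438 mol·L⁻¹.
In a CSTR the entire volume is at exit conditions, so r_R = 0.241×1.438^1.5 = 0.4156 and r_S = 0.0970×1.438^2 = 0.2006.
Fraction of consumed A going to R: r_R/(r_R+r_S) = 0.6745.
C_R = 0.6745·C_{A0}·X = 0.6745×4.58×0.686 = 2.12 mol·L⁻¹.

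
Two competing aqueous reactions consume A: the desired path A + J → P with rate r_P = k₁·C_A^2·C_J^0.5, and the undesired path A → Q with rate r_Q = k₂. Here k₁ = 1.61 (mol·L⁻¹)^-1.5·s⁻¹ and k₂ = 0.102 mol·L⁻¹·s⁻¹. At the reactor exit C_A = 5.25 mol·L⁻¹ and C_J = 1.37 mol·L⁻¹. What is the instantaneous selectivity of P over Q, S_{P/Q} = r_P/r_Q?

509

S_{P/Q} = r_P/r_Q = (k₁·C_A^2·C_J^0.5)/(k₂) = (k₁/k₂)·C_A^2·C_J^0.5.
= (1.61×5.250^2×1.370^0.5) / (0.102) = 51.94/0.1020 = 509.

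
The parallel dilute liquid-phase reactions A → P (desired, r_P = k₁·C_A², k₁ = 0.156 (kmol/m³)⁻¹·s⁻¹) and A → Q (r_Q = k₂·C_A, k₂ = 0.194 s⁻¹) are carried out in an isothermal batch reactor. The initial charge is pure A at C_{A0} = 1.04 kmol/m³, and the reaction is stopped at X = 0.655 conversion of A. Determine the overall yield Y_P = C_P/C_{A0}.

C_A = C_{A0}(1−X) = 0.3588 kmol/m³.
Along a PFR/batch, dC_Q/dC_A = −r_Q/(r_P+r_Q) = −k₂/(k₂+k₁·C_A).
Integrating from C_{A0} to C_A: C_Q = (0.194/0.156)·ln[(0.194+0.156·1.04)/(0.194+0.156·0.359)] = 1.244·ln(0.3562/0.2500) = 0.4405 kmol/m³.
Then C_P = (C_{A0}−C_A) − C_Q = 0.6812 − 0.4405 = 0.2407 kmol/m³.
Y_P = C_P/C_{A0} = 0.2407/1.04 = 0.231.

0.231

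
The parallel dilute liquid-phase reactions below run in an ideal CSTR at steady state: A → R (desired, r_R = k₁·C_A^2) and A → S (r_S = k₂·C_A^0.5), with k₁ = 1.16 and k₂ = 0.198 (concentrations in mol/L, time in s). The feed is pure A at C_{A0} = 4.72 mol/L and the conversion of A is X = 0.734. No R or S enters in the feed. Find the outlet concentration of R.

3.09 mol/L

Exit C_A = C_{A0}(1−X) = 4.72×0.266 = 1.256 mol/L.
In a CSTR the entire volume is at exit conditions, so r_R = 1.16×1.256^2 = 1.829 and r_S = 0.198×1.256^0.5 = 0.2219.
Fraction of consumed A going to R: r_R/(r_R+r_S) = 0.8918.
C_R = 0.8918·C_{A0}·X = 0.8918×4.72×0.734 = 3.09 mol/L.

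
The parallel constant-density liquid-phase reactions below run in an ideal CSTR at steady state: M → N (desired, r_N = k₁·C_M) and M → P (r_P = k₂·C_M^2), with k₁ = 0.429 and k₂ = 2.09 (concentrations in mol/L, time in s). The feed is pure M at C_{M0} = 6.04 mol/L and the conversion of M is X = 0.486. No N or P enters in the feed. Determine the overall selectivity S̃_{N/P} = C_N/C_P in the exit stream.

0.0661

Exit C_M = C_{M0}(1−X) = 6.04×0.514 = 3.105 mol/L.
Rates in a CSTR are evaluated at the outlet concentration: r_N = 0.429×3.105 = 1.332, r_P = 2.09×3.105^2 = 20.14.
Overall selectivity = C_N/C_P = r_Nτ/(r_Pτ) = r_N/r_P = 0.0661.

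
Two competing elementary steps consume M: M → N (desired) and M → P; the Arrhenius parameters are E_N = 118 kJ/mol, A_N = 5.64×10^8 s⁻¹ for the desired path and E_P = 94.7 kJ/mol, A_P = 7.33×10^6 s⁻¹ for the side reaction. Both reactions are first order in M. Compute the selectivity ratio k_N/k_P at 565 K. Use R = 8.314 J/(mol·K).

With equal orders, S_{N/P} = k_N/k_P = (A_N/A_P)·exp[(E_P−E_N)/(RT)].
(E_P−E_N)/(RT) = (94.7−118)×10³/(8.314×565) = -23300/4697 = -4.960.
k_N/k_P = (5.64×10^8/7.33×10^6)·exp(-4.960) = 76.94 × 0.007012 = 0.540.
Since E_N > E_P, raising the temperature improves selectivity toward N.

0.540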